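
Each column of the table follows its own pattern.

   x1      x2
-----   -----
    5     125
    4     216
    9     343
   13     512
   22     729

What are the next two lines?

35  1000; 57  1331

For the column x1, each term is the sum of the two before it: 5, 4, 9, 13, 22 → 35 → 57.
Column x2: perfect cubes: 5³, 6³, 7³, …; 125, 216, 343, 512, 729 → 1000 → 1331.
Putting the parts together: 35  1000 and then 57  1331.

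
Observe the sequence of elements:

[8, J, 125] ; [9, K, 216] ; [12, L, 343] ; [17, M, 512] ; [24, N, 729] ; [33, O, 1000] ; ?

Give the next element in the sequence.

[44, P, 1331]

For the first value, differences are 1, 3, 5, … (increasing by 2 each time): 8, 9, 12, 17, 24, 33 → 44.
Letter — letters move forward 1 place in the alphabet: J, K, L, M, N, O → P.
Third value: perfect cubes: 5³, 6³, 7³, …, so 125, 216, 343, 512, 729, 1000 → 1331.
So the next element is [44, P, 1331].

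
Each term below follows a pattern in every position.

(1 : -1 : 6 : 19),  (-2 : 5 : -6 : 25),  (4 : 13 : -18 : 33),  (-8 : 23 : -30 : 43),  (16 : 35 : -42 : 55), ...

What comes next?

For the first component, ×(-2) each step: 1, -2, 4, -8, 16 → -32.
Second component goes -1, 5, 13, 23, 35 → 49 (differences are 6, 8, 10, … (increasing by 2 each time)).
For the third component, −12 each step: 6, -6, -18, -30, -42 → -54.
Fourth component: 19, 25, 33, 43, 55 → 69 (differences are 6, 8, 10, … (increasing by 2 each time)).
So the next term is (-32 : 49 : -54 : 69).

(-32 : 49 : -54 : 69)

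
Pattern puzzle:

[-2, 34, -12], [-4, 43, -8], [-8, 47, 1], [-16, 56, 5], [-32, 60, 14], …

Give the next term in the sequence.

[-64, 69, 18]

First value — ×2 each step: -2, -4, -8, -16, -32 → -64.
Second value: 34, 43, 47, 56, 60 → 69 (alternating steps +9, +4, +9, +4, …).
For the third value, alternating steps +4, +9, +4, +9, …: -12, -8, 1, 5, 14 → 18.
So the next term is [-64, 69, 18].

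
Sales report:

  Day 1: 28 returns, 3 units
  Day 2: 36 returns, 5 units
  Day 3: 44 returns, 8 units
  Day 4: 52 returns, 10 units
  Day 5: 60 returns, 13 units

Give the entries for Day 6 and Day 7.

68 returns, 15 units; 76 returns, 18 units

For the returns, +8 each step: 28, 36, 44, 52, 60 → 68 → 76.
Units — alternating steps +2, +3, +2, +3, …: 3, 5, 8, 10, 13 → 15 → 18.
Putting the parts together: 68 returns, 15 units and then 76 returns, 18 units.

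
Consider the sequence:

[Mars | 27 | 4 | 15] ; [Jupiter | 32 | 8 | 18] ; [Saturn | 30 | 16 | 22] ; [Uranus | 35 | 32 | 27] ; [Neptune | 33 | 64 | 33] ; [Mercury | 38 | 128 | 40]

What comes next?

Planet goes Mars, Jupiter, Saturn, Uranus, Neptune, Mercury → Venus (runs through the planets Mercury→Neptune).
Second slot goes 27, 32, 30, 35, 33, 38 → 36 (alternating steps +5, −2, +5, −2, …).
Third slot: ×2 each step, so 4, 8, 16, 32, 64, 128 → 256.
For the fourth slot, differences are 3, 4, 5, … (increasing by 1 each time): 15, 18, 22, 27, 33, 40 → 48.
So the next 4-tuple is [Venus | 36 | 256 | 48].

[Venus | 36 | 256 | 48]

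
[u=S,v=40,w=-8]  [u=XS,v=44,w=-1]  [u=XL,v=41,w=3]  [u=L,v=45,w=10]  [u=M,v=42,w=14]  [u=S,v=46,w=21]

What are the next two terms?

U: repeats S → XS → XL → L → M, so S, XS, XL, L, M, S → XS → XL.
For the v, alternating steps +4, −3, +4, −3, …: 40, 44, 41, 45, 42, 46 → 43 → 47.
W goes -8, -1, 3, 10, 14, 21 → 25 → 32 (alternating steps +7, +4, +7, +4, …).
So the next two terms are [u=XS,v=43,w=25] and [u=XL,v=47,w=32].

[u=XS,v=43,w=25], [u=XL,v=47,w=32]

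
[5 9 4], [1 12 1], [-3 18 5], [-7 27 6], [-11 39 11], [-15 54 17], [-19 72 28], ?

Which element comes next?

First component goes 5, 1, -3, -7, -11, -15, -19 → -23 (−4 each step).
Second component — differences are 3, 6, 9, … (increasing by 3 each time): 9, 12, 18, 27, 39, 54, 72 → 93.
For the third component, each term is the sum of the two before it: 4, 1, 5, 6, 11, 17, 28 → 45.
Putting it together: [-23 93 45].

[-23 93 45]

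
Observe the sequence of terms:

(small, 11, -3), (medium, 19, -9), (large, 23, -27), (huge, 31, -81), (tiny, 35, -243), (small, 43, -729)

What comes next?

For the size, repeats small → medium → large → huge → tiny: small, medium, large, huge, tiny, small → medium.
Second coordinate goes 11, 19, 23, 31, 35, 43 → 47 (alternating steps +8, +4, +8, +4, …).
Third coordinate: ×3 each step; -3, -9, -27, -81, -243, -729 → -2187.
So the next term is (medium, 47, -2187).

(medium, 47, -2187)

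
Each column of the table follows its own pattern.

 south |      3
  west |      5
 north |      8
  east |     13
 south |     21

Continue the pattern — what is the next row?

west  34

Direction — repeats south → west → north → east: south, west, north, east, south → west.
Second component goes 3, 5, 8, 13, 21 → 34 (each term is the sum of the two before it).
So the next row is west  34.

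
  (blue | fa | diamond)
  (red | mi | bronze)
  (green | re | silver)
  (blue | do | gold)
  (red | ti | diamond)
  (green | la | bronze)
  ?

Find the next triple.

Colour: blue, red, green, blue, red, green → blue (repeats blue → red → green).
For the note, runs backward through the solfège scale do→ti: fa, mi, re, do, ti, la → sol.
For the rank, repeats diamond → bronze → silver → gold: diamond, bronze, silver, gold, diamond, bronze → silver.
Putting it together: (blue | sol | silver).

(blue | sol | silver)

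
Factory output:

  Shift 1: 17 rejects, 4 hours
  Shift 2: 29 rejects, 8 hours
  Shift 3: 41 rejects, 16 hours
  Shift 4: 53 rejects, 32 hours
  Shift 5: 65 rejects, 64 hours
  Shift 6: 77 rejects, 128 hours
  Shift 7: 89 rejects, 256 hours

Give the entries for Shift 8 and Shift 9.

Rejects goes 17, 29, 41, 53, 65, 77, 89 → 101 → 113 (+12 each step).
Hours goes 4, 8, 16, 32, 64, 128, 256 → 512 → 1024 (×2 each step).
So the next two lines are 101 rejects, 512 hours and 113 rejects, 1024 hours.

101 rejects, 512 hours; 113 rejects, 1024 hours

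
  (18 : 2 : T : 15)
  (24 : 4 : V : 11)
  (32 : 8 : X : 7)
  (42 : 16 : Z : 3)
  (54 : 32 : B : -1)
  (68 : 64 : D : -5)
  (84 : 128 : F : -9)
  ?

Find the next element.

(102 : 256 : H : -13)

For the first component, differences are 6, 8, 10, … (increasing by 2 each time): 18, 24, 32, 42, 54, 68, 84 → 102.
Second component: ×2 each step, so 2, 4, 8, 16, 32, 64, 128 → 256.
Letter goes T, V, X, Z, B, D, F → H (letters move forward 2 places in the alphabet, wrapping Z→A).
Fourth component — −4 each step: 15, 11, 7, 3, -1, -5, -9 → -13.
Combining the parts gives (102 : 256 : H : -13).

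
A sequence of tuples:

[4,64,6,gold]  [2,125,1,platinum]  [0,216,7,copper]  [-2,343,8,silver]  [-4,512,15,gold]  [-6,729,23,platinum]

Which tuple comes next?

First entry: 4, 2, 0, -2, -4, -6 → -8 (−2 each step).
Second entry: perfect cubes: 4³, 5³, 6³, …, so 64, 125, 216, 343, 512, 729 → 1000.
For the third entry, each term is the sum of the two before it: 6, 1, 7, 8, 15, 23 → 38.
Metal goes gold, platinum, copper, silver, gold, platinum → copper (repeats gold → platinum → copper → silver).
Combining the parts gives [-8,1000,38,copper].

[-8,1000,38,copper]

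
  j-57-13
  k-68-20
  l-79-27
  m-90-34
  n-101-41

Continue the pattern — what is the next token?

Letter: letters move forward 1 place in the alphabet; j, k, l, m, n → o.
Second component: +11 each step, so 57, 68, 79, 90, 101 → 112.
Third component goes 13, 20, 27, 34, 41 → 48 (+7 each step).
So the next token is o-112-48.

o-112-48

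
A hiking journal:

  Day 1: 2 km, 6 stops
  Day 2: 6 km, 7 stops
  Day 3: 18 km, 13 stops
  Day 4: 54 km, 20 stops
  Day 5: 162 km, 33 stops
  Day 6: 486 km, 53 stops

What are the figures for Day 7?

1458 km, 86 stops

Km goes 2, 6, 18, 54, 162, 486 → 1458 (×3 each step).
Stops: 6, 7, 13, 20, 33, 53 → 86 (each term is the sum of the two before it).
So the next line is 1458 km, 86 stops.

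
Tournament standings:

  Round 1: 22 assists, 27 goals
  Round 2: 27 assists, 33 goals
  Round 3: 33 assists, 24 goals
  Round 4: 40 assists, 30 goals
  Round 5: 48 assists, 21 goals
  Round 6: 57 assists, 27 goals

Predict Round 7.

Assists: differences are 5, 6, 7, … (increasing by 1 each time), so 22, 27, 33, 40, 48, 57 → 67.
Goals: alternating steps +6, −9, +6, −9, …, so 27, 33, 24, 30, 21, 27 → 18.
Combining the parts gives 67 assists, 18 goals.

67 assists, 18 goals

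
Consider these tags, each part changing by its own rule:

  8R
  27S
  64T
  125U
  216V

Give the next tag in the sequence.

For the first component, perfect cubes: 2³, 3³, 4³, …: 8, 27, 64, 125, 216 → 343.
For the letter, letters move forward 1 place in the alphabet: R, S, T, U, V → W.
So the next tag is 343W.

343W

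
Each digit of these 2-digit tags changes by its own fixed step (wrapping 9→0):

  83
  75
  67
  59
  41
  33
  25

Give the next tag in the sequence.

17

First digit — −1 each step, mod 10: 8, 7, 6, 5, 4, 3, 2 → 1.
Second digit: +2 each step, mod 10, so 3, 5, 7, 9, 1, 3, 5 → 7.
Combining the parts gives 17.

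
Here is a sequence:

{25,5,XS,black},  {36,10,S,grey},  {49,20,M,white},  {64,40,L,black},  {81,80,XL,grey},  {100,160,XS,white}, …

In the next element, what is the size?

Size goes XS, S, M, L, XL, XS → S (repeats XS → S → M → L → XL).

S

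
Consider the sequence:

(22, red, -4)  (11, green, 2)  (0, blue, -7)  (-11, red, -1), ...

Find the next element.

First component — −11 each step: 22, 11, 0, -11 → -22.
Colour: repeats red → green → blue, so red, green, blue, red → green.
Third component: -4, 2, -7, -1 → -10 (alternating steps +6, −9, +6, −9, …).
Combining the parts gives (-22, green, -10).

(-22, green, -10)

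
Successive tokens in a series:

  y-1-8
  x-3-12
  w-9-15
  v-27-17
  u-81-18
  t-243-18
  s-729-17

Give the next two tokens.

Letter goes y, x, w, v, u, t, s → r → q (letters move back 1 place in the alphabet).
Second component goes 1, 3, 9, 27, 81, 243, 729 → 2187 → 6561 (×3 each step).
Third component: 8, 12, 15, 17, 18, 18, 17 → 15 → 12 (differences are 4, 3, 2, … (decreasing by 1 each time)).
So the next two tokens are r-2187-15 and q-6561-12.

r-2187-15 then q-6561-12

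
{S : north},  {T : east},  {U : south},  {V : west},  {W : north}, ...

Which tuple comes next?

Letter — letters move forward 1 place in the alphabet: S, T, U, V, W → X.
Direction — repeats north → east → south → west: north, east, south, west, north → east.
So the next tuple is {X : east}.

{X : east}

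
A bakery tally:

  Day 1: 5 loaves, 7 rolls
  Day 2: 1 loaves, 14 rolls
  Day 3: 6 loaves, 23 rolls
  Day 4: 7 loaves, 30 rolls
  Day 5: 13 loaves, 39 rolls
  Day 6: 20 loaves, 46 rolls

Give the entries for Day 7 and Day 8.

33 loaves, 55 rolls; 53 loaves, 62 rolls

Loaves: each term is the sum of the two before it, so 5, 1, 6, 7, 13, 20 → 33 → 53.
Rolls goes 7, 14, 23, 30, 39, 46 → 55 → 62 (alternating steps +7, +9, +7, +9, …).
Putting the parts together: 33 loaves, 55 rolls and then 53 loaves, 62 rolls.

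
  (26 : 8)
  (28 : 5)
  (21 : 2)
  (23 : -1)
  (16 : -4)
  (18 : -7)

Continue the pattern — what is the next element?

First slot: alternating steps +2, −7, +2, −7, …; 26, 28, 21, 23, 16, 18 → 11.
For the second slot, −3 each step: 8, 5, 2, -1, -4, -7 → -10.
Combining the parts gives (11 : -10).

(11 : -10)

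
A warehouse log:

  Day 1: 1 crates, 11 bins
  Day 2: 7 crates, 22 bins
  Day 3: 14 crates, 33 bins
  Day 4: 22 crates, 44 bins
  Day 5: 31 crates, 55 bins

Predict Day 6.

41 crates, 66 bins

Crates — differences are 6, 7, 8, … (increasing by 1 each time): 1, 7, 14, 22, 31 → 41.
Bins goes 11, 22, 33, 44, 55 → 66 (+11 each step).
Putting it together: 41 crates, 66 bins.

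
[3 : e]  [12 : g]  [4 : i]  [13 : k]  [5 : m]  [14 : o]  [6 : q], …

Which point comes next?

First component: 3, 12, 4, 13, 5, 14, 6 → 15 (alternating steps +9, −8, +9, −8, …).
Letter — letters move forward 2 places in the alphabet: e, g, i, k, m, o, q → s.
Combining the parts gives [15 : s].

[15 : s]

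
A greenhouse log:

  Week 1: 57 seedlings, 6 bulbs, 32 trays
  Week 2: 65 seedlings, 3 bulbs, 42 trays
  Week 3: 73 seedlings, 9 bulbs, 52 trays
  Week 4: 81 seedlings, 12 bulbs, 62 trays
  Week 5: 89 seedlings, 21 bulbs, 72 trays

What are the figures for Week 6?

97 seedlings, 33 bulbs, 82 trays

Seedlings: 57, 65, 73, 81, 89 → 97 (+8 each step).
Bulbs goes 6, 3, 9, 12, 21 → 33 (each term is the sum of the two before it).
Trays: 32, 42, 52, 62, 72 → 82 (+10 each step).
Putting it together: 97 seedlings, 33 bulbs, 82 trays.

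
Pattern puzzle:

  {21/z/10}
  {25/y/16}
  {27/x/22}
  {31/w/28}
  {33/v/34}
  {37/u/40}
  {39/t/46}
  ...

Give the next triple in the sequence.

{43/s/52}

For the first part, alternating steps +4, +2, +4, +2, …: 21, 25, 27, 31, 33, 37, 39 → 43.
For the letter, letters move back 1 place in the alphabet: z, y, x, w, v, u, t → s.
Third part goes 10, 16, 22, 28, 34, 40, 46 → 52 (+6 each step).
Putting it together: {43/s/52}.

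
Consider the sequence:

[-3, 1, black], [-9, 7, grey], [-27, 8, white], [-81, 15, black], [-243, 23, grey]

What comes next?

[-729, 38, white]

First coordinate: ×3 each step, so -3, -9, -27, -81, -243 → -729.
Second coordinate: each term is the sum of the two before it, so 1, 7, 8, 15, 23 → 38.
For the shade, repeats black → grey → white: black, grey, white, black, grey → white.
Putting it together: [-729, 38, white].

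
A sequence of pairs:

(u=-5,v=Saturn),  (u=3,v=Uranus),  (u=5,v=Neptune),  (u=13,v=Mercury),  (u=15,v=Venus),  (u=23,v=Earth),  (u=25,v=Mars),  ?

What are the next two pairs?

(u=33,v=Jupiter), (u=35,v=Saturn)

U: -5, 3, 5, 13, 15, 23, 25 → 33 → 35 (alternating steps +8, +2, +8, +2, …).
V: runs through the planets Mercury→Neptune, so Saturn, Uranus, Neptune, Mercury, Venus, Earth, Mars → Jupiter → Saturn.
Putting the parts together: (u=33,v=Jupiter) and then (u=35,v=Saturn).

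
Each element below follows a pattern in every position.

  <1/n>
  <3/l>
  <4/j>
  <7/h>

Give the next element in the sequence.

First coordinate: each term is the sum of the two before it, so 1, 3, 4, 7 → 11.
For the letter, letters move back 2 places in the alphabet: n, l, j, h → f.
So the next element is <11/f>.

<11/f>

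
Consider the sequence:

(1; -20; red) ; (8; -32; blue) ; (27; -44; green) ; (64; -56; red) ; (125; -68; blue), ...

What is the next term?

(216; -80; green)

For the first component, perfect cubes: 1³, 2³, 3³, …: 1, 8, 27, 64, 125 → 216.
Second component: -20, -32, -44, -56, -68 → -80 (−12 each step).
Colour goes red, blue, green, red, blue → green (repeats red → blue → green).
Combining the parts gives (216; -80; green).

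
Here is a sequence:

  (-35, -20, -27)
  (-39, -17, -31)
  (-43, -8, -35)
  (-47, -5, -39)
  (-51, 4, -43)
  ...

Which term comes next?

First coordinate: −4 each step, so -35, -39, -43, -47, -51 → -55.
Second coordinate goes -20, -17, -8, -5, 4 → 7 (alternating steps +3, +9, +3, +9, …).
Third coordinate — always 8 more than the first coordinate: -27, -31, -35, -39, -43 → -47.
So the next term is (-55, 7, -47).

(-55, 7, -47)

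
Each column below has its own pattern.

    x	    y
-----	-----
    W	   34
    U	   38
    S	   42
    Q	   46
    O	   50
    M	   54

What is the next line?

Column x goes W, U, S, Q, O, M → K (letters move back 2 places in the alphabet).
Column y goes 34, 38, 42, 46, 50, 54 → 58 (+4 each step).
Combining the parts gives K  58.

K  58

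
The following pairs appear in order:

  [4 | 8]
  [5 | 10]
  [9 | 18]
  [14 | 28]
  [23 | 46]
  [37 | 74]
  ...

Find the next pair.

For the first part, each term is the sum of the two before it: 4, 5, 9, 14, 23, 37 → 60.
For the second part, always 2 × the first part: 8, 10, 18, 28, 46, 74 → 120.
So the next pair is [60 | 120].

[60 | 120]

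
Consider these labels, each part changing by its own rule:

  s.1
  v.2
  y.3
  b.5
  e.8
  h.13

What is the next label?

k.21

For the letter, letters move forward 3 places in the alphabet, wrapping Z→A: s, v, y, b, e, h → k.
Second component: each term is the sum of the two before it; 1, 2, 3, 5, 8, 13 → 21.
Combining the parts gives k.21.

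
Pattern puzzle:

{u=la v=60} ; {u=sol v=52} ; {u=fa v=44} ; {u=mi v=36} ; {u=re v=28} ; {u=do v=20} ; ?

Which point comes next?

{u=ti v=12}

For the u, runs backward through the solfège scale do→ti: la, sol, fa, mi, re, do → ti.
For the v, −8 each step: 60, 52, 44, 36, 28, 20 → 12.
Combining the parts gives {u=ti v=12}.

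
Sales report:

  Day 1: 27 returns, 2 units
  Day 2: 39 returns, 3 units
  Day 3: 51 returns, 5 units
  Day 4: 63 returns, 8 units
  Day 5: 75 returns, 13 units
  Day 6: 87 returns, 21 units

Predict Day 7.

Returns: 27, 39, 51, 63, 75, 87 → 99 (+12 each step).
Units: each term is the sum of the two before it, so 2, 3, 5, 8, 13, 21 → 34.
Combining the parts gives 99 returns, 34 units.

99 returns, 34 units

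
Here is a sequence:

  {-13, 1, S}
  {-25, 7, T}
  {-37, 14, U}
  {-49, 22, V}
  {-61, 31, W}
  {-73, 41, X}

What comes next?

First part: −12 each step; -13, -25, -37, -49, -61, -73 → -85.
Second part: 1, 7, 14, 22, 31, 41 → 52 (differences are 6, 7, 8, … (increasing by 1 each time)).
For the letter, letters move forward 1 place in the alphabet: S, T, U, V, W, X → Y.
Combining the parts gives {-85, 52, Y}.

{-85, 52, Y}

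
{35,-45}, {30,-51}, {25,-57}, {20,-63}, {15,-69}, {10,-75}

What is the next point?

First part — −5 each step: 35, 30, 25, 20, 15, 10 → 5.
Second part: −6 each step; -45, -51, -57, -63, -69, -75 → -81.
So the next point is {5,-81}.

{5,-81}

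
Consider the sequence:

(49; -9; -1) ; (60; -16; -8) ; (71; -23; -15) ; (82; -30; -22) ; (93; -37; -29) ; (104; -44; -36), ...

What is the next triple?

First component: +11 each step; 49, 60, 71, 82, 93, 104 → 115.
Second component goes -9, -16, -23, -30, -37, -44 → -51 (−7 each step).
Third component: always 8 more than the second component, so -1, -8, -15, -22, -29, -36 → -43.
So the next triple is (115; -51; -43).

(115; -51; -43)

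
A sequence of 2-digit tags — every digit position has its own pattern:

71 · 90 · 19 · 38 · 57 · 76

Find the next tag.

95

First digit: +2 each step, mod 10, so 7, 9, 1, 3, 5, 7 → 9.
Second digit: −1 each step, mod 10; 1, 0, 9, 8, 7, 6 → 5.
Combining the parts gives 95.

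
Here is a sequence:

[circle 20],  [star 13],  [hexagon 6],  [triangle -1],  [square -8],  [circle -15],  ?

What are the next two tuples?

[star -22], [hexagon -29]

For the shape, repeats circle → star → hexagon → triangle → square: circle, star, hexagon, triangle, square, circle → star → hexagon.
Second value — −7 each step: 20, 13, 6, -1, -8, -15 → -22 → -29.
So the next two tuples are [star -22] and [hexagon -29].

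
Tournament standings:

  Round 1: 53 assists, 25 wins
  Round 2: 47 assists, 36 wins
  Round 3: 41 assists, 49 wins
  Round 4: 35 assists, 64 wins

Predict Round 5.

29 assists, 81 wins

Assists — −6 each step: 53, 47, 41, 35 → 29.
Wins: perfect squares: 5², 6², 7², …, so 25, 36, 49, 64 → 81.
So the next record is 29 assists, 81 wins.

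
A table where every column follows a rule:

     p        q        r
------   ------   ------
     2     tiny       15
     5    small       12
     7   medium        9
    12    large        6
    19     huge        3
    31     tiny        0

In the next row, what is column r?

Column r: −3 each step; 15, 12, 9, 6, 3, 0 → -3.

-3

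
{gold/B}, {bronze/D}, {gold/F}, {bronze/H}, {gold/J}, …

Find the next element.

Rank goes gold, bronze, gold, bronze, gold → bronze (alternates gold ↔ bronze).
Letter: letters move forward 2 places in the alphabet; B, D, F, H, J → L.
Combining the parts gives {bronze/L}.

{bronze/L}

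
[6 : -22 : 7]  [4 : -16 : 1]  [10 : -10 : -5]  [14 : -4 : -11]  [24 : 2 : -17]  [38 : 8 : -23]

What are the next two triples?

[62 : 14 : -29], [100 : 20 : -35]

First part — each term is the sum of the two before it: 6, 4, 10, 14, 24, 38 → 62 → 100.
Second part goes -22, -16, -10, -4, 2, 8 → 14 → 20 (+6 each step).
Third part: together with the second part always sums to -15, so 7, 1, -5, -11, -17, -23 → -29 → -35.
Putting the parts together: [62 : 14 : -29] and then [100 : 20 : -35].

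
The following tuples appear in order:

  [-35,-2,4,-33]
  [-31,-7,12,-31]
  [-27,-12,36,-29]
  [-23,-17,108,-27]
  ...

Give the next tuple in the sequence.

[-19,-22,324,-25]

For the first value, +4 each step: -35, -31, -27, -23 → -19.
For the second value, −5 each step: -2, -7, -12, -17 → -22.
Third value goes 4, 12, 36, 108 → 324 (×3 each step).
Fourth value: +2 each step, so -33, -31, -29, -27 → -25.
So the next tuple is [-19,-22,324,-25].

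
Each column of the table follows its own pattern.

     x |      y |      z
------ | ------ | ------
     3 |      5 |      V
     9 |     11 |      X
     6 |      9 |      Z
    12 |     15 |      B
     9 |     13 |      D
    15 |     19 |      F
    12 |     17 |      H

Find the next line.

Column x goes 3, 9, 6, 12, 9, 15, 12 → 18 (alternating steps +6, −3, +6, −3, …).
Column y: alternating steps +6, −2, +6, −2, …, so 5, 11, 9, 15, 13, 19, 17 → 23.
Column z goes V, X, Z, B, D, F, H → J (letters move forward 2 places in the alphabet, wrapping Z→A).
So the next line is 18  23  J.

18  23  J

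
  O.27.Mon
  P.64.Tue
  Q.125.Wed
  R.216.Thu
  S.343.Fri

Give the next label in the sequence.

Letter: letters move forward 1 place in the alphabet; O, P, Q, R, S → T.
Second component: 27, 64, 125, 216, 343 → 512 (perfect cubes: 3³, 4³, 5³, …).
Day: runs through the weekdays Mon→Sun; Mon, Tue, Wed, Thu, Fri → Sat.
Combining the parts gives T.512.Sat.

T.512.Sat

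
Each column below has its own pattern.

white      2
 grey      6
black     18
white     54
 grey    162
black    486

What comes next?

white  1458

For the shade, repeats white → grey → black: white, grey, black, white, grey, black → white.
Second component: 2, 6, 18, 54, 162, 486 → 1458 (×3 each step).
Combining the parts gives white  1458.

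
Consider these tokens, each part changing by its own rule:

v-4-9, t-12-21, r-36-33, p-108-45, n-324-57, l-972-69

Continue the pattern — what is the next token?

j-2916-81

Letter: letters move back 2 places in the alphabet, so v, t, r, p, n, l → j.
Second component goes 4, 12, 36, 108, 324, 972 → 2916 (×3 each step).
Third component — +12 each step: 9, 21, 33, 45, 57, 69 → 81.
Combining the parts gives j-2916-81.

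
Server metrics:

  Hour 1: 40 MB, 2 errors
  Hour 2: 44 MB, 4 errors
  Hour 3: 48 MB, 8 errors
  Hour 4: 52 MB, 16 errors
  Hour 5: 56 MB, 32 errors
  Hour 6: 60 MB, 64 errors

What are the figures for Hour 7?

MB goes 40, 44, 48, 52, 56, 60 → 64 (+4 each step).
Errors goes 2, 4, 8, 16, 32, 64 → 128 (×2 each step).
Combining the parts gives 64 MB, 128 errors.

64 MB, 128 errors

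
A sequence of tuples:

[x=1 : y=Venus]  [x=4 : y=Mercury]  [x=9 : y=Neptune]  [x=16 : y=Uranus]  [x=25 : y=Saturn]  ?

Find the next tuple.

[x=36 : y=Jupiter]

For the x, perfect squares: 1², 2², 3², …: 1, 4, 9, 16, 25 → 36.
Y: Venus, Mercury, Neptune, Uranus, Saturn → Jupiter (runs backward through the planets Mercury→Neptune).
Combining the parts gives [x=36 : y=Jupiter].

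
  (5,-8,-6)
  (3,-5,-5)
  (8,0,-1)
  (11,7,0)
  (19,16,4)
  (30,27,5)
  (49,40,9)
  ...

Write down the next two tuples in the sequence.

(79,55,10), (128,72,14)

First part: 5, 3, 8, 11, 19, 30, 49 → 79 → 128 (each term is the sum of the two before it).
Second part: differences are 3, 5, 7, … (increasing by 2 each time); -8, -5, 0, 7, 16, 27, 40 → 55 → 72.
Third part — alternating steps +1, +4, +1, +4, …: -6, -5, -1, 0, 4, 5, 9 → 10 → 14.
Putting the parts together: (79,55,10) and then (128,72,14).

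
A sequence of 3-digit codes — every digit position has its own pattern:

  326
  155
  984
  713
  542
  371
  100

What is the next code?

939

First digit: −2 each step, mod 10, so 3, 1, 9, 7, 5, 3, 1 → 9.
Second digit: +3 each step, mod 10; 2, 5, 8, 1, 4, 7, 0 → 3.
For the third digit, −1 each step, mod 10: 6, 5, 4, 3, 2, 1, 0 → 9.
So the next code is 939.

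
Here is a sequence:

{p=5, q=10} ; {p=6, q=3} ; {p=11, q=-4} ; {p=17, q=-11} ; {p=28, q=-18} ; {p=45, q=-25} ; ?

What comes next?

P goes 5, 6, 11, 17, 28, 45 → 73 (each term is the sum of the two before it).
Q: −7 each step; 10, 3, -4, -11, -18, -25 → -32.
Combining the parts gives {p=73, q=-32}.

{p=73, q=-32}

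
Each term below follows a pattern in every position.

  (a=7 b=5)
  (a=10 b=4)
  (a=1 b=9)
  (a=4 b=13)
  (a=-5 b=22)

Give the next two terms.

A: 7, 10, 1, 4, -5 → -2 → -11 (alternating steps +3, −9, +3, −9, …).
B: 5, 4, 9, 13, 22 → 35 → 57 (each term is the sum of the two before it).
Putting the parts together: (a=-2 b=35) and then (a=-11 b=57).

(a=-2 b=35), (a=-11 b=57)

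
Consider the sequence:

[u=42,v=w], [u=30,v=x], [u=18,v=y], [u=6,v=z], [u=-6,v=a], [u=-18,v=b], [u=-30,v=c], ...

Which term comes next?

U — −12 each step: 42, 30, 18, 6, -6, -18, -30 → -42.
V: w, x, y, z, a, b, c → d (letters move forward 1 place in the alphabet, wrapping Z→A).
Putting it together: [u=-42,v=d].

[u=-42,v=d]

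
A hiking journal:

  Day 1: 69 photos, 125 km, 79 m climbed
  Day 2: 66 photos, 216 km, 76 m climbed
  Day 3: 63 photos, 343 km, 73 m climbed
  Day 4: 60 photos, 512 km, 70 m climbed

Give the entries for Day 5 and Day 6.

57 photos, 729 km, 67 m climbed; 54 photos, 1000 km, 64 m climbed

For the photos, −3 each step: 69, 66, 63, 60 → 57 → 54.
Km: 125, 216, 343, 512 → 729 → 1000 (perfect cubes: 5³, 6³, 7³, …).
M climbed: always 10 more than the photos, so 79, 76, 73, 70 → 67 → 64.
Putting the parts together: 57 photos, 729 km, 67 m climbed and then 54 photos, 1000 km, 64 m climbed.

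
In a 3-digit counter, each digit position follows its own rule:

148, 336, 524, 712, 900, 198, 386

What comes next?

574

First digit goes 1, 3, 5, 7, 9, 1, 3 → 5 (+2 each step, mod 10).
Second digit goes 4, 3, 2, 1, 0, 9, 8 → 7 (−1 each step, mod 10).
Third digit: −2 each step, mod 10, so 8, 6, 4, 2, 0, 8, 6 → 4.
Combining the parts gives 574.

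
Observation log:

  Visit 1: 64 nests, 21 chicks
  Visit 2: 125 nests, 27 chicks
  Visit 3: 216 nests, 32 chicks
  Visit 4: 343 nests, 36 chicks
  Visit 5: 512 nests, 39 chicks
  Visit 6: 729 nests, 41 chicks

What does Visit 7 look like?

Nests goes 64, 125, 216, 343, 512, 729 → 1000 (perfect cubes: 4³, 5³, 6³, …).
Chicks — differences are 6, 5, 4, … (decreasing by 1 each time): 21, 27, 32, 36, 39, 41 → 42.
So the next row is 1000 nests, 42 chicks.

1000 nests, 42 chicks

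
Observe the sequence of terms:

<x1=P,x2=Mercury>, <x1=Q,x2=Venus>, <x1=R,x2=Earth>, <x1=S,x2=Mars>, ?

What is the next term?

<x1=T,x2=Jupiter>

X1: P, Q, R, S → T (letters move forward 1 place in the alphabet).
X2: runs through the planets Mercury→Neptune, so Mercury, Venus, Earth, Mars → Jupiter.
Putting it together: <x1=T,x2=Jupiter>.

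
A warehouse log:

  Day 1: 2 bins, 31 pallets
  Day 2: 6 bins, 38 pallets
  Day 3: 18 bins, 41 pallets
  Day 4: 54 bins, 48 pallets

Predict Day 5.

Bins — ×3 each step: 2, 6, 18, 54 → 162.
Pallets goes 31, 38, 41, 48 → 51 (alternating steps +7, +3, +7, +3, …).
Putting it together: 162 bins, 51 pallets.

162 bins, 51 pallets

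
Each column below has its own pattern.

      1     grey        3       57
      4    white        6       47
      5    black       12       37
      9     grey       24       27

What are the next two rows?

First component — each term is the sum of the two before it: 1, 4, 5, 9 → 14 → 23.
For the shade, repeats grey → white → black: grey, white, black, grey → white → black.
Third component goes 3, 6, 12, 24 → 48 → 96 (×2 each step).
For the fourth component, −10 each step: 57, 47, 37, 27 → 17 → 7.
Putting the parts together: 14  white  48  17 and then 23  black  96  7.

14  white  48  17; 23  black  96  7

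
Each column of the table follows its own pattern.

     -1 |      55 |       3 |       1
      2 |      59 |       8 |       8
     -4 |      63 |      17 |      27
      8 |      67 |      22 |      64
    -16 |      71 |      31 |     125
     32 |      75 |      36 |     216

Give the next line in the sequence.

-64  79  45  343

First component: ×(-2) each step; -1, 2, -4, 8, -16, 32 → -64.
Second component — +4 each step: 55, 59, 63, 67, 71, 75 → 79.
Third component: 3, 8, 17, 22, 31, 36 → 45 (alternating steps +5, +9, +5, +9, …).
Fourth component — perfect cubes: 1³, 2³, 3³, …: 1, 8, 27, 64, 125, 216 → 343.
Combining the parts gives -64  79  45  343.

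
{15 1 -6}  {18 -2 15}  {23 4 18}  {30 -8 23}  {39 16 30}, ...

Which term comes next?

First component goes 15, 18, 23, 30, 39 → 50 (differences are 3, 5, 7, … (increasing by 2 each time)).
Second component goes 1, -2, 4, -8, 16 → -32 (×(-2) each step).
For the third component, always the previous value of the first component: -6, 15, 18, 23, 30 → 39.
Putting it together: {50 -32 39}.

{50 -32 39}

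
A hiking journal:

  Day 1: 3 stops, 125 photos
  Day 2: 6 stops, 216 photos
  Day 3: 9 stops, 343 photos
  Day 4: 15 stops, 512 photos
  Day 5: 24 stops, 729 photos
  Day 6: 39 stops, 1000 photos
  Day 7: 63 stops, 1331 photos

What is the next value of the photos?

Photos: 125, 216, 343, 512, 729, 1000, 1331 → 1728 (perfect cubes: 5³, 6³, 7³, …).

1728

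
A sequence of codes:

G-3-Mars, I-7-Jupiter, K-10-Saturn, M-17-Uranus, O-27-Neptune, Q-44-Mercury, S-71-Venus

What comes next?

U-115-Earth

Letter: G, I, K, M, O, Q, S → U (letters move forward 2 places in the alphabet).
Second component: each term is the sum of the two before it; 3, 7, 10, 17, 27, 44, 71 → 115.
Planet goes Mars, Jupiter, Saturn, Uranus, Neptune, Mercury, Venus → Earth (runs through the planets Mercury→Neptune).
Putting it together: U-115-Earth.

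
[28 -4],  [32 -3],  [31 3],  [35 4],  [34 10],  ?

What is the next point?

[38 11]

For the first component, alternating steps +4, −1, +4, −1, …: 28, 32, 31, 35, 34 → 38.
Second component: alternating steps +1, +6, +1, +6, …, so -4, -3, 3, 4, 10 → 11.
So the next point is [38 11].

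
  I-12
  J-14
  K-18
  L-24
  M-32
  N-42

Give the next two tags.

For the letter, letters move forward 1 place in the alphabet: I, J, K, L, M, N → O → P.
Second component goes 12, 14, 18, 24, 32, 42 → 54 → 68 (differences are 2, 4, 6, … (increasing by 2 each time)).
Putting the parts together: O-54 and then P-68.

O-54 then P-68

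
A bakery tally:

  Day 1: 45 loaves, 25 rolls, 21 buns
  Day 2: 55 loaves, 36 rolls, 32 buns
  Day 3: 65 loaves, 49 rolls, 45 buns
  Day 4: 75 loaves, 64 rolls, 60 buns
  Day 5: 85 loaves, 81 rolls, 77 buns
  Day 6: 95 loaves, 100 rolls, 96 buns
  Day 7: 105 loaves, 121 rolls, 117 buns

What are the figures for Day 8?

115 loaves, 144 rolls, 140 buns

Loaves: +10 each step, so 45, 55, 65, 75, 85, 95, 105 → 115.
Rolls goes 25, 36, 49, 64, 81, 100, 121 → 144 (perfect squares: 5², 6², 7², …).
Buns goes 21, 32, 45, 60, 77, 96, 117 → 140 (always 4 less than the rolls).
Putting it together: 115 loaves, 144 rolls, 140 buns.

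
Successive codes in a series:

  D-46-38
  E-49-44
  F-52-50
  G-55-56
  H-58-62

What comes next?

Letter: D, E, F, G, H → I (letters move forward 1 place in the alphabet).
For the second component, +3 each step: 46, 49, 52, 55, 58 → 61.
Third component: 38, 44, 50, 56, 62 → 68 (+6 each step).
So the next code is I-61-68.

I-61-68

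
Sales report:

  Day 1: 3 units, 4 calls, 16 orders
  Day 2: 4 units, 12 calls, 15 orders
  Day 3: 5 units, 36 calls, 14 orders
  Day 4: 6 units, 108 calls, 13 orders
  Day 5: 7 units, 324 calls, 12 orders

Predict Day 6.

Units: +1 each step, so 3, 4, 5, 6, 7 → 8.
For the calls, ×3 each step: 4, 12, 36, 108, 324 → 972.
Orders: together with the units always sums to 19, so 16, 15, 14, 13, 12 → 11.
Combining the parts gives 8 units, 972 calls, 11 orders.

8 units, 972 calls, 11 orders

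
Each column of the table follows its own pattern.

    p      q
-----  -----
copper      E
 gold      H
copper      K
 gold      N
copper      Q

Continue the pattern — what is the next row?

Column p goes copper, gold, copper, gold, copper → gold (alternates copper ↔ gold).
Column q: E, H, K, N, Q → T (letters move forward 3 places in the alphabet).
Putting it together: gold  T.

gold  T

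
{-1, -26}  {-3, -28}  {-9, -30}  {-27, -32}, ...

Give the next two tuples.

First part: ×3 each step; -1, -3, -9, -27 → -81 → -243.
Second part: −2 each step; -26, -28, -30, -32 → -34 → -36.
Putting the parts together: {-81, -34} and then {-243, -36}.

{-81, -34}, {-243, -36}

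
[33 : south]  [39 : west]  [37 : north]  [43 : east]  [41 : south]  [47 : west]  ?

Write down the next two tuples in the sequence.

First part: 33, 39, 37, 43, 41, 47 → 45 → 51 (alternating steps +6, −2, +6, −2, …).
Direction: south, west, north, east, south, west → north → east (repeats south → west → north → east).
So the next two tuples are [45 : north] and [51 : east].

[45 : north], [51 : east]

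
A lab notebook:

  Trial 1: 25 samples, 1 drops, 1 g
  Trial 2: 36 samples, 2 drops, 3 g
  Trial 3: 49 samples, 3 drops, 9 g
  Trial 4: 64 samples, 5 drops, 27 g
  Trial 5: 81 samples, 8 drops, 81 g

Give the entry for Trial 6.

100 samples, 13 drops, 243 g

Samples: 25, 36, 49, 64, 81 → 100 (perfect squares: 5², 6², 7², …).
Drops: each term is the sum of the two before it; 1, 2, 3, 5, 8 → 13.
For the g, ×3 each step: 1, 3, 9, 27, 81 → 243.
So the next line is 100 samples, 13 drops, 243 g.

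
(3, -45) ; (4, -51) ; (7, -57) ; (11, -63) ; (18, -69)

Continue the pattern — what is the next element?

(29, -75)

First component goes 3, 4, 7, 11, 18 → 29 (each term is the sum of the two before it).
For the second component, −6 each step: -45, -51, -57, -63, -69 → -75.
So the next element is (29, -75).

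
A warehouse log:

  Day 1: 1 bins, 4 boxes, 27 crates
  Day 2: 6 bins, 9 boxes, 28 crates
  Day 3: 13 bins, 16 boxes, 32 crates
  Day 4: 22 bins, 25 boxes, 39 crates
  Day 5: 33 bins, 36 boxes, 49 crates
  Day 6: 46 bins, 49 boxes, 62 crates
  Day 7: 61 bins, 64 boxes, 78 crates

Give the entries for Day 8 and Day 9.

Bins — differences are 5, 7, 9, … (increasing by 2 each time): 1, 6, 13, 22, 33, 46, 61 → 78 → 97.
For the boxes, perfect squares: 2², 3², 4², …: 4, 9, 16, 25, 36, 49, 64 → 81 → 100.
Crates goes 27, 28, 32, 39, 49, 62, 78 → 97 → 119 (differences are 1, 4, 7, … (increasing by 3 each time)).
Putting the parts together: 78 bins, 81 boxes, 97 crates and then 97 bins, 100 boxes, 119 crates.

78 bins, 81 boxes, 97 crates; 97 bins, 100 boxes, 119 crates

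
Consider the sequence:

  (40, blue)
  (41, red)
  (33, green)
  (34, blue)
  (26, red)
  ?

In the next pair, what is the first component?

First component goes 40, 41, 33, 34, 26 → 27 (alternating steps +1, −8, +1, −8, …).

27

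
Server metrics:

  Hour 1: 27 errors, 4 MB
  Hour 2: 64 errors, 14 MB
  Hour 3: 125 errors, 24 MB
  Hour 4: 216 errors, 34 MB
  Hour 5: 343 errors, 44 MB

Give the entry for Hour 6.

Errors: perfect cubes: 3³, 4³, 5³, …, so 27, 64, 125, 216, 343 → 512.
MB — +10 each step: 4, 14, 24, 34, 44 → 54.
So the next row is 512 errors, 54 MB.

512 errors, 54 MB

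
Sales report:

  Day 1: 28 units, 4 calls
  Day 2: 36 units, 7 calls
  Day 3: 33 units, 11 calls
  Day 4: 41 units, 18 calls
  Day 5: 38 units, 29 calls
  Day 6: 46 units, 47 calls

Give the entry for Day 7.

43 units, 76 calls

Units: alternating steps +8, −3, +8, −3, …, so 28, 36, 33, 41, 38, 46 → 43.
Calls: each term is the sum of the two before it, so 4, 7, 11, 18, 29, 47 → 76.
So the next record is 43 units, 76 calls.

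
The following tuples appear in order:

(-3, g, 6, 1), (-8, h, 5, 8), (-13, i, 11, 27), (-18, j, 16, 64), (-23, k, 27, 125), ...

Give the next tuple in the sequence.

First part — −5 each step: -3, -8, -13, -18, -23 → -28.
Letter: letters move forward 1 place in the alphabet; g, h, i, j, k → l.
Third part: each term is the sum of the two before it, so 6, 5, 11, 16, 27 → 43.
Fourth part: 1, 8, 27, 64, 125 → 216 (perfect cubes: 1³, 2³, 3³, …).
Combining the parts gives (-28, l, 43, 216).

(-28, l, 43, 216)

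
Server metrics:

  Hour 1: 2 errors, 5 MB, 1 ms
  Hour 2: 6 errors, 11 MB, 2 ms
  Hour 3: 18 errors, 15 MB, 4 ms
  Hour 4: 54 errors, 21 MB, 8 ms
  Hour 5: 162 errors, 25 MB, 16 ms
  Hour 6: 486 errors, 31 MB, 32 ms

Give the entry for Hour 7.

Errors — ×3 each step: 2, 6, 18, 54, 162, 486 → 1458.
MB: alternating steps +6, +4, +6, +4, …; 5, 11, 15, 21, 25, 31 → 35.
For the ms, ×2 each step: 1, 2, 4, 8, 16, 32 → 64.
Combining the parts gives 1458 errors, 35 MB, 64 ms.

1458 errors, 35 MB, 64 ms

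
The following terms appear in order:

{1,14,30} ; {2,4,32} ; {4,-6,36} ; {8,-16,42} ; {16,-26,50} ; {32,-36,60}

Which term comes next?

{64,-46,72}

First component: ×2 each step, so 1, 2, 4, 8, 16, 32 → 64.
Second component goes 14, 4, -6, -16, -26, -36 → -46 (−10 each step).
Third component — differences are 2, 4, 6, … (increasing by 2 each time): 30, 32, 36, 42, 50, 60 → 72.
Putting it together: {64,-46,72}.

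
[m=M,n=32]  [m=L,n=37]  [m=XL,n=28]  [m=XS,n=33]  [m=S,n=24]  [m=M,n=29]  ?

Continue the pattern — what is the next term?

M: repeats M → L → XL → XS → S, so M, L, XL, XS, S, M → L.
N goes 32, 37, 28, 33, 24, 29 → 20 (alternating steps +5, −9, +5, −9, …).
So the next term is [m=L,n=20].

[m=L,n=20]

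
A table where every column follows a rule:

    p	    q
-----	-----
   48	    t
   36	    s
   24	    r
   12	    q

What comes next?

0  p

Column p: 48, 36, 24, 12 → 0 (−12 each step).
Column q: t, s, r, q → p (letters move back 1 place in the alphabet).
Combining the parts gives 0  p.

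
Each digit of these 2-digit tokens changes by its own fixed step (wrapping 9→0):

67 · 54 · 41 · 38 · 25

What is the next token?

First digit: −1 each step, mod 10, so 6, 5, 4, 3, 2 → 1.
Second digit: −3 each step, mod 10; 7, 4, 1, 8, 5 → 2.
Combining the parts gives 12.

12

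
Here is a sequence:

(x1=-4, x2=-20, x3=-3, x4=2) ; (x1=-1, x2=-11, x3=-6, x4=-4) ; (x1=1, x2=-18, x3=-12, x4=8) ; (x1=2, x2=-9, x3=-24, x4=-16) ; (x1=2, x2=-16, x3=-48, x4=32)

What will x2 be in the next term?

X2: alternating steps +9, −7, +9, −7, …; -20, -11, -18, -9, -16 → -7.

-7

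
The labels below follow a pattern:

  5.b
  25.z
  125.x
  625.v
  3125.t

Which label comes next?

For the first component, ×5 each step: 5, 25, 125, 625, 3125 → 15625.
Letter goes b, z, x, v, t → r (letters move back 2 places in the alphabet, wrapping A→Z).
So the next label is 15625.r.

15625.r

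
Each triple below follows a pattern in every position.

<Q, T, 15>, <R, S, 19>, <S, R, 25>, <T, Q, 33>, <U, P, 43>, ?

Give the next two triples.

<V, O, 55>, <W, N, 69>

For the first letter, letters move forward 1 place in the alphabet: Q, R, S, T, U → V → W.
Second letter: T, S, R, Q, P → O → N (letters move back 1 place in the alphabet).
For the third coordinate, differences are 4, 6, 8, … (increasing by 2 each time): 15, 19, 25, 33, 43 → 55 → 69.
So the next two triples are <V, O, 55> and <W, N, 69>.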